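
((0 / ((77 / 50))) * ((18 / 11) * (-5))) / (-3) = 0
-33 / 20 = -1.65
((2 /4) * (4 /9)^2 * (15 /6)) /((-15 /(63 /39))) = -28 /1053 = -0.03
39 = 39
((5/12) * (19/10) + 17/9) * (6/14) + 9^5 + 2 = 9920761/168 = 59052.15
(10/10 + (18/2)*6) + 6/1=61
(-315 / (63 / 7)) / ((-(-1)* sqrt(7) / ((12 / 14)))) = -30* sqrt(7) / 7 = -11.34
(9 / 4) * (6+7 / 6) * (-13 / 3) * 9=-5031 / 8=-628.88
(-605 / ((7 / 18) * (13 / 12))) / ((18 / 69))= -500940 / 91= -5504.84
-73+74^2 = 5403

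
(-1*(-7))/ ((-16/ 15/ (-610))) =32025/ 8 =4003.12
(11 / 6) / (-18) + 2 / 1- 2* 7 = -1307 / 108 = -12.10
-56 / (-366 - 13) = 56 / 379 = 0.15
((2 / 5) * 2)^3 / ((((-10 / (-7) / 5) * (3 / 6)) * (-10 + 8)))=-224 / 125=-1.79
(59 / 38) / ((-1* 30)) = -59 / 1140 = -0.05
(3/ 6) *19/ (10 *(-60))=-19/ 1200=-0.02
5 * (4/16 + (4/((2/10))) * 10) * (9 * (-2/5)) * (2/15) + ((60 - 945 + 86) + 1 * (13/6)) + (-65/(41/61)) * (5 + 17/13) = -56623/30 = -1887.43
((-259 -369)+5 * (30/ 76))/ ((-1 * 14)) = 23789/ 532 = 44.72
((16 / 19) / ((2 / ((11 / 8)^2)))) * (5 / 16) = 605 / 2432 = 0.25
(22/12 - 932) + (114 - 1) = -4903/6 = -817.17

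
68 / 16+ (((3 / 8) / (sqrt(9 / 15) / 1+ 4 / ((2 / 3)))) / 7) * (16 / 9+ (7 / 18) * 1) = 14107 / 3304 - 13 * sqrt(15) / 19824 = 4.27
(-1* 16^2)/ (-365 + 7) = 128/ 179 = 0.72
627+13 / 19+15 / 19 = 11941 / 19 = 628.47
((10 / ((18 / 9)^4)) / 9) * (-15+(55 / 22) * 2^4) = 125 / 72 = 1.74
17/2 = 8.50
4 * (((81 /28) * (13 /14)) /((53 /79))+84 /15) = 997663 /25970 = 38.42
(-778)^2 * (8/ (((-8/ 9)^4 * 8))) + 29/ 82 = 40705515169/ 41984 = 969548.28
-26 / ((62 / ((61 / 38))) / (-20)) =7930 / 589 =13.46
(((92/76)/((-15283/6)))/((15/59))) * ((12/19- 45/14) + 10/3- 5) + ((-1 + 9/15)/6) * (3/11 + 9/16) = -973456283/20391434448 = -0.05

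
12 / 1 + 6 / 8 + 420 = 1731 / 4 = 432.75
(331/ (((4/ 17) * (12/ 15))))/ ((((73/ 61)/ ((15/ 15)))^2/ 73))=104690335/ 1168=89632.14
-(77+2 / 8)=-309 / 4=-77.25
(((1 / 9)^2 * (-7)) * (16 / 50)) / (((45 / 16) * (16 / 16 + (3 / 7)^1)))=-3136 / 455625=-0.01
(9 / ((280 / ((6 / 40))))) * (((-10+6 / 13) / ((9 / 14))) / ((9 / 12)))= -0.10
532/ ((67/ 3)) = 1596/ 67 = 23.82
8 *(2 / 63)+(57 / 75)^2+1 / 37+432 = 630620866 / 1456875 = 432.86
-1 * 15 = -15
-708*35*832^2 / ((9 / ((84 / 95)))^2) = -896546373632 / 5415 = -165567197.35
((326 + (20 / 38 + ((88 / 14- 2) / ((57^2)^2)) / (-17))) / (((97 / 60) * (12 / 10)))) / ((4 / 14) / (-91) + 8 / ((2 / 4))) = 62209214002390 / 5912525238777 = 10.52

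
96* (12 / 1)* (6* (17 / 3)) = 39168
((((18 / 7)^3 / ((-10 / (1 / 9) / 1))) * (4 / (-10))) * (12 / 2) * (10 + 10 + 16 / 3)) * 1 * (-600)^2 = 1418342400 / 343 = 4135109.04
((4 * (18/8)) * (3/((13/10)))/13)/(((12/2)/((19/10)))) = 171/338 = 0.51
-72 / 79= -0.91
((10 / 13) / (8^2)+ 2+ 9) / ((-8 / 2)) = -4581 / 1664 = -2.75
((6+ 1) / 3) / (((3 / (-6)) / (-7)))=98 / 3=32.67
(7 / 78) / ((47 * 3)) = 7 / 10998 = 0.00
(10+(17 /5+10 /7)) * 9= 4671 /35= 133.46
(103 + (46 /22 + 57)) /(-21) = -1783 /231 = -7.72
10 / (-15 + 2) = -10 / 13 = -0.77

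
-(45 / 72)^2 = -25 / 64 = -0.39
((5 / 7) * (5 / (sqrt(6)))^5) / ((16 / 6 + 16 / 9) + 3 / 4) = 15625 * sqrt(6) / 7854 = 4.87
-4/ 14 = -0.29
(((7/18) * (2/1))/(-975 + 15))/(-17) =7/146880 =0.00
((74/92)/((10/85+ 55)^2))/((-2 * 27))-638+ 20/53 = -73700490181553/115586374788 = -637.62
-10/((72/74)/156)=-4810/3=-1603.33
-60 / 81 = -20 / 27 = -0.74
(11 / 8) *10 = 55 / 4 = 13.75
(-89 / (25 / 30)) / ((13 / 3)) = -1602 / 65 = -24.65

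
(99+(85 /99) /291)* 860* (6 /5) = 102171.04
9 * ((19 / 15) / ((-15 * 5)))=-0.15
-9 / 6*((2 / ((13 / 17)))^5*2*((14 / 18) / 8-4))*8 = 12767354144 / 1113879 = 11462.07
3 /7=0.43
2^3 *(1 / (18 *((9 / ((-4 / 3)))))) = -16 / 243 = -0.07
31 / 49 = 0.63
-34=-34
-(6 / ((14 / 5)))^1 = -15 / 7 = -2.14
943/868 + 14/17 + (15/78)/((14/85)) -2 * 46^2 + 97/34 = -202669617/47957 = -4226.07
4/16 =1/4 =0.25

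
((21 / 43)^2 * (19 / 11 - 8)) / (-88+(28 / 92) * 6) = 699867 / 40311898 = 0.02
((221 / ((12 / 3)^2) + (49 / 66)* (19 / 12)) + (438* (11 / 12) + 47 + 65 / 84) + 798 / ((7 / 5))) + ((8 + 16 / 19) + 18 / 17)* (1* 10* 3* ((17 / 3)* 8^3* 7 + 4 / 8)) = 21608953876165 / 3581424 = 6033620.67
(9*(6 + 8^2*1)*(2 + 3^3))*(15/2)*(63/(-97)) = -8632575/97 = -88995.62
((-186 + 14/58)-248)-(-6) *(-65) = -23889/29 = -823.76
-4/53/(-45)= 4/2385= 0.00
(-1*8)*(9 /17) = -72 /17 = -4.24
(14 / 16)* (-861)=-753.38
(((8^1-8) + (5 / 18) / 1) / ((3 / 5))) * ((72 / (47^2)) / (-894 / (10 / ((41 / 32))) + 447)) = 16000 / 352510011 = 0.00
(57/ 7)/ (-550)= -57/ 3850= -0.01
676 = 676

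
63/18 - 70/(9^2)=427/162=2.64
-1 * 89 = -89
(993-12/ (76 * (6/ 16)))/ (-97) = -18859/ 1843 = -10.23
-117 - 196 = -313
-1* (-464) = 464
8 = 8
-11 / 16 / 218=-11 / 3488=-0.00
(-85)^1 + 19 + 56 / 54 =-1754 / 27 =-64.96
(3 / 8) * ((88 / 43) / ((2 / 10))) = 3.84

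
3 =3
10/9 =1.11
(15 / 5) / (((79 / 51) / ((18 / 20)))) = 1377 / 790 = 1.74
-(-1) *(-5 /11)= -5 /11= -0.45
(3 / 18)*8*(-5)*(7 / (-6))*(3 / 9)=70 / 27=2.59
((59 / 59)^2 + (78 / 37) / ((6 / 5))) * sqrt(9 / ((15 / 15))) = 306 / 37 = 8.27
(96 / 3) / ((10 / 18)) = 288 / 5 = 57.60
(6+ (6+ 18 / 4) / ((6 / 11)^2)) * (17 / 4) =16847 / 96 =175.49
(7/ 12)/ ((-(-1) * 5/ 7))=49/ 60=0.82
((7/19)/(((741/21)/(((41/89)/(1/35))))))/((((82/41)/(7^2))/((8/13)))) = 2.54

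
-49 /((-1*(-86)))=-49 /86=-0.57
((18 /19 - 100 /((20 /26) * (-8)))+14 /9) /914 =12827 /625176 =0.02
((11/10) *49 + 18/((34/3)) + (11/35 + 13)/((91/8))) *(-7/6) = -66.10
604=604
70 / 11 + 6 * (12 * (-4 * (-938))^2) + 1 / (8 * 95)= 8473531260891 / 8360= 1013580294.36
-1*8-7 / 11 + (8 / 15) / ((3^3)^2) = -1038737 / 120285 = -8.64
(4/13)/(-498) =-2/3237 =-0.00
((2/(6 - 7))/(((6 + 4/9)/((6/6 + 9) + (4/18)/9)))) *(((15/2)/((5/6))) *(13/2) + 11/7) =-1682/9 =-186.89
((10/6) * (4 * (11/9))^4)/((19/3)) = 18740480/124659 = 150.33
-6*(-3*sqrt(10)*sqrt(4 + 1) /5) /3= 6*sqrt(2)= 8.49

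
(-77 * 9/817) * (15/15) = -693/817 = -0.85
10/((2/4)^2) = 40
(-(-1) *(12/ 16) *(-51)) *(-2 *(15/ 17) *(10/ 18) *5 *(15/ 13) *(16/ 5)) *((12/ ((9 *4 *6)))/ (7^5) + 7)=1058841500/ 218491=4846.16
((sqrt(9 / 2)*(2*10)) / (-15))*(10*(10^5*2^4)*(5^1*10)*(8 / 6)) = -3016988933.06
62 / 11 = 5.64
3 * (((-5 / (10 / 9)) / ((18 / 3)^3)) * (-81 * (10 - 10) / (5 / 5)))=0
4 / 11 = 0.36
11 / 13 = 0.85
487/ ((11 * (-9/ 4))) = -1948/ 99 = -19.68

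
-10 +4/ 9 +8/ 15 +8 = -46/ 45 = -1.02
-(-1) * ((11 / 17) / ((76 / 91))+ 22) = 29425 / 1292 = 22.77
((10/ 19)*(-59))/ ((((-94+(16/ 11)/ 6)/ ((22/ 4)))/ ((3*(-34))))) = -321255/ 1729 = -185.80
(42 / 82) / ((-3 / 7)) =-49 / 41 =-1.20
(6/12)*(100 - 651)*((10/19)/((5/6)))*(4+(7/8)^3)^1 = -208017/256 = -812.57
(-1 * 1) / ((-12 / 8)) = 2 / 3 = 0.67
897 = 897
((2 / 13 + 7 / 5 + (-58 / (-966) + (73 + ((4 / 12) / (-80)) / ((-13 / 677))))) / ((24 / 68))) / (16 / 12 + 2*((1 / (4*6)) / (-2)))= 9830981 / 59892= 164.15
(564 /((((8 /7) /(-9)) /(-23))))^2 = 41742167481 /4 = 10435541870.25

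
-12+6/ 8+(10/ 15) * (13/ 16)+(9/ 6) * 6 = -41/ 24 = -1.71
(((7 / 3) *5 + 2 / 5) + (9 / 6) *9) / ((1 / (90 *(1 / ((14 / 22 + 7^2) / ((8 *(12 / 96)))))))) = 649 / 14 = 46.36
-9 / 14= -0.64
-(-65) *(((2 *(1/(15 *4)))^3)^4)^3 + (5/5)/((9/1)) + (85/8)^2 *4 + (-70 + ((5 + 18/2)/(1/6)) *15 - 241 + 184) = 47570201544900167247712500000000000000000000000000000013/30018927059399824200000000000000000000000000000000000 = 1584.67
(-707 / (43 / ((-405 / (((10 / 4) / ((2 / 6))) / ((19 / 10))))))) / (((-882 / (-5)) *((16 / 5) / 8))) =28785 / 1204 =23.91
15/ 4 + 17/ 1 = 83/ 4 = 20.75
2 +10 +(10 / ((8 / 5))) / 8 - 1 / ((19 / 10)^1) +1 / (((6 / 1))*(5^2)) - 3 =422329 / 45600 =9.26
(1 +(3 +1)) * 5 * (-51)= -1275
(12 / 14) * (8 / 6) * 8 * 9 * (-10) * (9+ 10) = -109440 / 7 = -15634.29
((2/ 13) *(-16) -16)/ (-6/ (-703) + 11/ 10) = -1687200/ 101309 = -16.65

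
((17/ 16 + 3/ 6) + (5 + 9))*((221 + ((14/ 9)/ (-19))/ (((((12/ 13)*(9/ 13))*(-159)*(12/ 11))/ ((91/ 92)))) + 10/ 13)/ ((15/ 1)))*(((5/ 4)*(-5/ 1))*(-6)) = 1939323400014965/ 224764720128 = 8628.24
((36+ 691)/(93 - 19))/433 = 727/32042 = 0.02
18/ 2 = 9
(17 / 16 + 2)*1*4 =49 / 4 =12.25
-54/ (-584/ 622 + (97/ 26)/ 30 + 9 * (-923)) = 13099320/ 2015309653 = 0.01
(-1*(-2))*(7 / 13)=14 / 13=1.08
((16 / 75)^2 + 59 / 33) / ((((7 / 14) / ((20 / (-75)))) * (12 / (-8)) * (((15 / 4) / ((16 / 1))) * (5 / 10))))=232327168 / 41765625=5.56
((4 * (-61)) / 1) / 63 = -244 / 63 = -3.87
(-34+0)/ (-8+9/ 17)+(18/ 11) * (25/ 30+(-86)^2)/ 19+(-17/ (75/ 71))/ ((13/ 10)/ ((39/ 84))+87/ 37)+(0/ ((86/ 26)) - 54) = 221768599258/ 379432185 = 584.47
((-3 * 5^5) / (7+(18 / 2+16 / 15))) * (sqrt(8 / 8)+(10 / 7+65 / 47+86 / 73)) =-4212984375 / 1537088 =-2740.89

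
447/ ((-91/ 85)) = -37995/ 91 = -417.53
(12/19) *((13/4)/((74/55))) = 2145/1406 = 1.53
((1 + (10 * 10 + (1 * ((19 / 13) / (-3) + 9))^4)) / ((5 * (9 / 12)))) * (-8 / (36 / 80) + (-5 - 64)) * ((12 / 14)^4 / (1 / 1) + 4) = -84332108908839440 / 149973439707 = -562313.63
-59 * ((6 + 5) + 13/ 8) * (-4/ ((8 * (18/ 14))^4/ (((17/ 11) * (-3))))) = -1.23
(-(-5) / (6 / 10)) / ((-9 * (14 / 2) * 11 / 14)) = -50 / 297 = -0.17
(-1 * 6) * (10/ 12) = -5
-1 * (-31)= 31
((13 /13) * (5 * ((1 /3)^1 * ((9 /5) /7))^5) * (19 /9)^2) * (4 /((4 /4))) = 4332 /10504375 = 0.00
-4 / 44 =-0.09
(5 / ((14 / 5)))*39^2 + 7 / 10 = 95087 / 35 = 2716.77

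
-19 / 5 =-3.80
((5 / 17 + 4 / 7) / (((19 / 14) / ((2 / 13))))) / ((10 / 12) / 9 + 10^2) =22248 / 22695595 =0.00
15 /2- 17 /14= 44 /7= 6.29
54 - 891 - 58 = -895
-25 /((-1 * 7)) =25 /7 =3.57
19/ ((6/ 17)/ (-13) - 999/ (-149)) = 625651/ 219885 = 2.85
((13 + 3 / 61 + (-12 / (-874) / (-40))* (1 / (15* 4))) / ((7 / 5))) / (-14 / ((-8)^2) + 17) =278281478 / 501018315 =0.56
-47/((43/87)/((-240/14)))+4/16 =1963021/1204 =1630.42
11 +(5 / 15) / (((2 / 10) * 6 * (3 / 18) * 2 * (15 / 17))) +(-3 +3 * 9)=647 / 18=35.94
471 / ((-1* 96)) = -157 / 32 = -4.91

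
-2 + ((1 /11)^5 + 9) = 1127358 /161051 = 7.00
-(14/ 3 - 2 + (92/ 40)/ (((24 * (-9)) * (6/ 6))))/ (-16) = 5737/ 34560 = 0.17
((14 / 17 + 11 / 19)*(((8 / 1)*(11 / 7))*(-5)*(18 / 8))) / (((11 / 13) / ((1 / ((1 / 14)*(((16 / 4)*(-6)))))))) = 88335 / 646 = 136.74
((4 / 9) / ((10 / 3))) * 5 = 2 / 3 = 0.67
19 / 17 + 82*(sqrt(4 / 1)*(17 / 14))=23831 / 119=200.26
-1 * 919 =-919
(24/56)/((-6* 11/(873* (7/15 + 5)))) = -11931/385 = -30.99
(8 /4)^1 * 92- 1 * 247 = -63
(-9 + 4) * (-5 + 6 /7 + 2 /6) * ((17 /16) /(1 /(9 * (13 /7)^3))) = 2801175 /2401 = 1166.67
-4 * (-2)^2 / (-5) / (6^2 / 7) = 28 / 45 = 0.62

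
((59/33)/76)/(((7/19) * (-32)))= -59/29568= -0.00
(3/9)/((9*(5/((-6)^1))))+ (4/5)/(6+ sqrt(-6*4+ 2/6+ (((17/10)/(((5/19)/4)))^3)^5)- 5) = -4271781441524108487250385355241918567950028/96115082434292440962002113564785361382391255+ 12207031250*sqrt(12815344324572325461608663711809587490959459)/2135890720762054243600046968106341364053139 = -0.04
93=93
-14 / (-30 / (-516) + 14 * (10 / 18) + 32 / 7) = -75852 / 67223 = -1.13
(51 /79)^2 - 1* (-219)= 1369380 /6241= 219.42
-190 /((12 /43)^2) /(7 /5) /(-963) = 878275 /485352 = 1.81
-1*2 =-2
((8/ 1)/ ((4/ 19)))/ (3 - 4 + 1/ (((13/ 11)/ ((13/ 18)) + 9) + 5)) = -6536/ 161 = -40.60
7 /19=0.37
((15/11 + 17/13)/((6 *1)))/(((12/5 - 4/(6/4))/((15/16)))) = -14325/9152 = -1.57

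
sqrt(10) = 3.16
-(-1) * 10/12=5/6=0.83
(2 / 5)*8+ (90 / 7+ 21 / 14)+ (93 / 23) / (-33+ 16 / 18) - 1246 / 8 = -128716689 / 930580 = -138.32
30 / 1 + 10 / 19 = 580 / 19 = 30.53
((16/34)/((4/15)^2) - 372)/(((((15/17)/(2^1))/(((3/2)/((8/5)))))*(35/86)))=-534189/280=-1907.82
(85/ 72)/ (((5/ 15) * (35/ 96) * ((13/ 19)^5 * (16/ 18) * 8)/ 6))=1136529441/ 20792408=54.66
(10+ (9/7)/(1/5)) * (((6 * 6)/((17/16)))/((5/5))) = 66240/119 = 556.64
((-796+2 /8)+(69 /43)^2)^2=34413745540329 /54700816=629126.73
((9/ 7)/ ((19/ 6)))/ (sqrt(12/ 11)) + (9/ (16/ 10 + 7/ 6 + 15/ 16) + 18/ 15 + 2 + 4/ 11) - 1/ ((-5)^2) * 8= 9 * sqrt(33)/ 133 + 1386988/ 244475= 6.06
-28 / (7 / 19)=-76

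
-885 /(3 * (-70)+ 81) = 295 /43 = 6.86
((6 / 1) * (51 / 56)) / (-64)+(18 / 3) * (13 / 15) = 45827 / 8960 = 5.11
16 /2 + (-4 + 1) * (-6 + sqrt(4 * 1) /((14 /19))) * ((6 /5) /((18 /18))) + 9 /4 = 22.08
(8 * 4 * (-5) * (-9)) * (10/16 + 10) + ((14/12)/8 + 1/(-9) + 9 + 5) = 2205221/144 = 15314.03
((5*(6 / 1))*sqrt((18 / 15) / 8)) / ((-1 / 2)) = -6*sqrt(15) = -23.24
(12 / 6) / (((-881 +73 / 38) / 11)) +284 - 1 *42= 8083174 / 33405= 241.97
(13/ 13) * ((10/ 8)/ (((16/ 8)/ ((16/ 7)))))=1.43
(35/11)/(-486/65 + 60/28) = -15925/26697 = -0.60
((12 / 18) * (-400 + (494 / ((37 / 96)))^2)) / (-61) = -4496976352 / 250527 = -17950.07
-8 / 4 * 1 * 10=-20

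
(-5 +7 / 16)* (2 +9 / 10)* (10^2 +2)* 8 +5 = -107917 / 10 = -10791.70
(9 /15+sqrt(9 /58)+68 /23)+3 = 3 * sqrt(58) /58+754 /115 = 6.95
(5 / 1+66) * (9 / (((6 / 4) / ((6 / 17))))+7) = 11005 / 17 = 647.35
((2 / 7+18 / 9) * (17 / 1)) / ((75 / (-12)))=-1088 / 175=-6.22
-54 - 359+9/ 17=-7012/ 17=-412.47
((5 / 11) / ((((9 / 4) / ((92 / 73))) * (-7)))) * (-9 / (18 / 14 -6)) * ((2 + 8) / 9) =-18400 / 238491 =-0.08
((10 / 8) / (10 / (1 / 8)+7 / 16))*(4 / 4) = 20 / 1287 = 0.02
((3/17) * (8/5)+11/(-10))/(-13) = 139/2210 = 0.06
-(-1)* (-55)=-55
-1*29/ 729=-0.04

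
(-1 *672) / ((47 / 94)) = -1344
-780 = -780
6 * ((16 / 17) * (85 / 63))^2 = 12800 / 1323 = 9.67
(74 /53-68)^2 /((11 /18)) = 224296200 /30899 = 7259.01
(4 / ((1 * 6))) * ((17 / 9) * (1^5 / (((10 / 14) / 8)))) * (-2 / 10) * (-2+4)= -5.64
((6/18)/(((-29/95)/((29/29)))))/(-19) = 5/87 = 0.06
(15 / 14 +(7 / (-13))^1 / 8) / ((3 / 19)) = 13889 / 2184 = 6.36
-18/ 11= -1.64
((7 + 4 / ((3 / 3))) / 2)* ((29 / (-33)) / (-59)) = 29 / 354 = 0.08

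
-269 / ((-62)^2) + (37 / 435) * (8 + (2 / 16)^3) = 130699109 / 214033920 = 0.61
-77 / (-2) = 77 / 2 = 38.50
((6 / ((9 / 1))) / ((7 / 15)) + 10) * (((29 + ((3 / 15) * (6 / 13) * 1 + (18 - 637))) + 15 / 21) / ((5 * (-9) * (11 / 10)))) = 953184 / 7007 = 136.03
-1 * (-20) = 20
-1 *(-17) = 17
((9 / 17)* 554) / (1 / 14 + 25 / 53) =3699612 / 6851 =540.01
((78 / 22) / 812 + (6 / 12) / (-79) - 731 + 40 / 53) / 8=-27309993889 / 299186272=-91.28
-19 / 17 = -1.12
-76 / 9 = -8.44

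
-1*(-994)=994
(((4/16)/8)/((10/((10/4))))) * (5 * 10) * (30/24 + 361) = 141.50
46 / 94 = 23 / 47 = 0.49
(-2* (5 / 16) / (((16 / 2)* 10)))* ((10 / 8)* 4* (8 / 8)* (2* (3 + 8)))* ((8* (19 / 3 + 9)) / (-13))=1265 / 156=8.11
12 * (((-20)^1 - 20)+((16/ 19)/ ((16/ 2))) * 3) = -9048/ 19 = -476.21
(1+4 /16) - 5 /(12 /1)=5 /6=0.83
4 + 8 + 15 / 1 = 27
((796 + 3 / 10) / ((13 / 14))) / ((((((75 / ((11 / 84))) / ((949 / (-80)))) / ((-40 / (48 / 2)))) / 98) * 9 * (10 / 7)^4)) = 752281706561 / 9720000000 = 77.40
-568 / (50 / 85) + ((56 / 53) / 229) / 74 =-2168104992 / 2245345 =-965.60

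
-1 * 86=-86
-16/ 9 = -1.78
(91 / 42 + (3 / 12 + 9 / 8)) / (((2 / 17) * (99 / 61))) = 88145 / 4752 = 18.55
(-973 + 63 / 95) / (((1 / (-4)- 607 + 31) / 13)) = 4803344 / 218975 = 21.94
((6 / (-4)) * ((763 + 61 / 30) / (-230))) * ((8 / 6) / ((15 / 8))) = 91804 / 25875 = 3.55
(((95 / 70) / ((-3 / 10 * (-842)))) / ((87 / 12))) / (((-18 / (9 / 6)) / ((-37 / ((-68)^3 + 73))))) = -3515 / 483589137906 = -0.00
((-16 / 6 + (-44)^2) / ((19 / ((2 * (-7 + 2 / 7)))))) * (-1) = 545200 / 399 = 1366.42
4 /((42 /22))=44 /21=2.10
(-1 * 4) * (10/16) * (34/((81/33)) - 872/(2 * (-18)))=-2570/27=-95.19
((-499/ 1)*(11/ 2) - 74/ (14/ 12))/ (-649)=39311/ 9086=4.33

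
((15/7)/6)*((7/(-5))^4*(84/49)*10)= 588/25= 23.52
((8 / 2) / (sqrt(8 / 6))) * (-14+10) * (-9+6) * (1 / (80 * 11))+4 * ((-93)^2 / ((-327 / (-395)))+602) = 3 * sqrt(3) / 110+4817612 / 109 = 44198.32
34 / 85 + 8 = 42 / 5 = 8.40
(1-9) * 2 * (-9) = 144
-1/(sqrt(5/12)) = -2*sqrt(15)/5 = -1.55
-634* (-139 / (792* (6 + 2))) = 44063 / 3168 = 13.91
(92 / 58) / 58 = 23 / 841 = 0.03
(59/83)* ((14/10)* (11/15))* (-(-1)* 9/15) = 4543/10375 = 0.44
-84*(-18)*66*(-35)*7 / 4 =-6112260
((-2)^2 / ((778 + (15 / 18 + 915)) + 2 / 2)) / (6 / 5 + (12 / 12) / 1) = 120 / 111859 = 0.00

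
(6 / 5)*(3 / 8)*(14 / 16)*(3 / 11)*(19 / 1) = 2.04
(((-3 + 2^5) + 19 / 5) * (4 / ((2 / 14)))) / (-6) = -2296 / 15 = -153.07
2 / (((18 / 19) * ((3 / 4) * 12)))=19 / 81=0.23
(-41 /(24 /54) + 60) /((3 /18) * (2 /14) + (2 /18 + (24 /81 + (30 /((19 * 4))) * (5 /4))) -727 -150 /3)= 926478 /22295093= 0.04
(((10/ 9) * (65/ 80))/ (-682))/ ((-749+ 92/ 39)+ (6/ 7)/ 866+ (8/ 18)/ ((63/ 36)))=2561195/ 1444141285312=0.00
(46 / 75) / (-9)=-46 / 675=-0.07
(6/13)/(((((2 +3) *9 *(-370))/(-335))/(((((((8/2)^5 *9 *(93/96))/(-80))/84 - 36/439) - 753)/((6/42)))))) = -517754493/10557950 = -49.04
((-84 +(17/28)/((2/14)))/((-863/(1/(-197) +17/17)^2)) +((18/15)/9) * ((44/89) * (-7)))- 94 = -94.37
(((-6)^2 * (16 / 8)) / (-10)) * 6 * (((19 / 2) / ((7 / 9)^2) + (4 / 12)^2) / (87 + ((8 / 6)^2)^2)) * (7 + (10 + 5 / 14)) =-1647349002 / 12524645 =-131.53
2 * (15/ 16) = 15/ 8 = 1.88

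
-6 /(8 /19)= -57 /4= -14.25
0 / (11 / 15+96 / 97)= 0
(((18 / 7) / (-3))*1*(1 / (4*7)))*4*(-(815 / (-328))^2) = 1992675 / 2635808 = 0.76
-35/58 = -0.60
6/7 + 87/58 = 33/14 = 2.36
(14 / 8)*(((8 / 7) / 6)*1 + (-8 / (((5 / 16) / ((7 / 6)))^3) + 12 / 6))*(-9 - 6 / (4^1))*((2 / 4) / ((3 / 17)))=582073387 / 27000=21558.27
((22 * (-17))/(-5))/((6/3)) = 187/5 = 37.40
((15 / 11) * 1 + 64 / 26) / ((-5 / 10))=-1094 / 143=-7.65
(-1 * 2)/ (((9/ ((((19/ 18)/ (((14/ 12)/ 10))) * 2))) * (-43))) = 760/ 8127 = 0.09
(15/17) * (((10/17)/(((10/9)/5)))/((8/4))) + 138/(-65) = -35889/37570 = -0.96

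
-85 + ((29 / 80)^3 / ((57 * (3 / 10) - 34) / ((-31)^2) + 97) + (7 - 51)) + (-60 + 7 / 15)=-8996495228411 / 47718451200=-188.53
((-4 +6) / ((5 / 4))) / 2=4 / 5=0.80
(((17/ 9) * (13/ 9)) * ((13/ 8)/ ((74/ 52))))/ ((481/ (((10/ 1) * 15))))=71825/ 73926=0.97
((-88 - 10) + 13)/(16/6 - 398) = 255/1186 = 0.22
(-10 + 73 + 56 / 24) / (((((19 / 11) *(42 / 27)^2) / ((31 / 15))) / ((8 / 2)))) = 12276 / 95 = 129.22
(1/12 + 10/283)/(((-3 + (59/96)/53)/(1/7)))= -170872/30121105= -0.01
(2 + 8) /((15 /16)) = 32 /3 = 10.67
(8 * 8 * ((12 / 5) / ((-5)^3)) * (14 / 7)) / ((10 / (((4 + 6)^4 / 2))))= -6144 / 5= -1228.80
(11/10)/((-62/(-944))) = 2596/155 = 16.75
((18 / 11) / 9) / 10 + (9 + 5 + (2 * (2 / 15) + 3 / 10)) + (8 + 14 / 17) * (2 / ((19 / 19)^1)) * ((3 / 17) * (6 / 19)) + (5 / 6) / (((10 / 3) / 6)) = 15464114 / 906015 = 17.07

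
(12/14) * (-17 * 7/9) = -34/3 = -11.33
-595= -595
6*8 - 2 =46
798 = 798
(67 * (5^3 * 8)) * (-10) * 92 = -61640000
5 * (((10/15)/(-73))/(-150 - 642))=5/86724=0.00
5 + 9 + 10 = 24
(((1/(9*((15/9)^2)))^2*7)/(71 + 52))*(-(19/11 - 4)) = 7/33825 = 0.00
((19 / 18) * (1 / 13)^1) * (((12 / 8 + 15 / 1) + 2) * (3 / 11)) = 703 / 1716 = 0.41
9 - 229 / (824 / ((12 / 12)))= 7187 / 824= 8.72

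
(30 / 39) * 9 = 90 / 13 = 6.92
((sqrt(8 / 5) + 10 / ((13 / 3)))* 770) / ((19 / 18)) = 5544* sqrt(10) / 19 + 415800 / 247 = 2606.12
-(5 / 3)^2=-25 / 9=-2.78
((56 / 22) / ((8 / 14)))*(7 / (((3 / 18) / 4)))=8232 / 11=748.36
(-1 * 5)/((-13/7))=35/13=2.69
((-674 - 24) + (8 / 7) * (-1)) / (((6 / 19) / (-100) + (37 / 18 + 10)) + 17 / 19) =-20921850 / 387443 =-54.00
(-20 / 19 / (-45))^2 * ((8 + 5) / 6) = 104 / 87723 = 0.00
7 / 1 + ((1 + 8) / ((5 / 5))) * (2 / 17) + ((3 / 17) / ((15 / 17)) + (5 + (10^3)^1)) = 86127 / 85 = 1013.26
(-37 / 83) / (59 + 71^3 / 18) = -666 / 29794759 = -0.00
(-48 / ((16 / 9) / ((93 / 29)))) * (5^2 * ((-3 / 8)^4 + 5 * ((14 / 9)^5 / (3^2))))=-10996.08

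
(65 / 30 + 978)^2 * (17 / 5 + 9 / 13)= 4599959413 / 1170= 3931589.24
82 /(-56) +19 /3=409 /84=4.87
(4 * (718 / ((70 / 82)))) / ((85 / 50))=235504 / 119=1979.03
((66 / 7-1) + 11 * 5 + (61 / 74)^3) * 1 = 181508323 / 2836568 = 63.99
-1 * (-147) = 147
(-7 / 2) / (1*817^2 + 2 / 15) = -105 / 20024674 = -0.00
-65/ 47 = -1.38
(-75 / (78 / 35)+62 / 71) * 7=-423591 / 1846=-229.46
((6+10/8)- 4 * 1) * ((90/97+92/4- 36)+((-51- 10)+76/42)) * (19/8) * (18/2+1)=-5500.59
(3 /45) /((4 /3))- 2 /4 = -0.45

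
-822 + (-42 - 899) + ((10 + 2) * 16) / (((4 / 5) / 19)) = 2797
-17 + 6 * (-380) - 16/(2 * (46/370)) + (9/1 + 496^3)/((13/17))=47710656452/299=159567412.88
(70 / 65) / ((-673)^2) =14 / 5888077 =0.00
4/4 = 1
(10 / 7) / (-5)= -2 / 7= -0.29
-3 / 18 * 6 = -1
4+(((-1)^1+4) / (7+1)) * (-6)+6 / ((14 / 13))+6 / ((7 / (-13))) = -107 / 28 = -3.82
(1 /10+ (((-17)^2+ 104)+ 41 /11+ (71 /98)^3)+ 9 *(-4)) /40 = 18698110941 /2070622400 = 9.03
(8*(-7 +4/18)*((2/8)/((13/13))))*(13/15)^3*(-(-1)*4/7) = -1072136/212625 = -5.04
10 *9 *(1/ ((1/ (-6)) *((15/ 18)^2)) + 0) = -777.60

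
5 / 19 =0.26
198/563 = 0.35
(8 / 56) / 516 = 0.00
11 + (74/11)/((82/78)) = 7847/451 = 17.40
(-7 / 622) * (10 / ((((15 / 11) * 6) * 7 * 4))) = -11 / 22392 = -0.00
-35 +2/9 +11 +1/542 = -115979/4878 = -23.78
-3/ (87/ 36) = -36/ 29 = -1.24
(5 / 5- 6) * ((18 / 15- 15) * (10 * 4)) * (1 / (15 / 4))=736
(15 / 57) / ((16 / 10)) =25 / 152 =0.16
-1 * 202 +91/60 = -12029/60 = -200.48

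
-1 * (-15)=15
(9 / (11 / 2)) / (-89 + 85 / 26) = -156 / 8173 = -0.02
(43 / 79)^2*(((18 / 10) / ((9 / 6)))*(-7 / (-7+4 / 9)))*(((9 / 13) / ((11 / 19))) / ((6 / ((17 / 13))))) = 338627709 / 3422595605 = 0.10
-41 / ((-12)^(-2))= -5904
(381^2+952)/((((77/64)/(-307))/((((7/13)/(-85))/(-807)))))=-260984384/891735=-292.67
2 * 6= 12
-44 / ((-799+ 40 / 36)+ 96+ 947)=-198 / 1103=-0.18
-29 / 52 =-0.56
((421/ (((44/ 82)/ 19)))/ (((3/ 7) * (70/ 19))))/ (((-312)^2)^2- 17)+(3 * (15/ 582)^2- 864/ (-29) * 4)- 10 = 93152523730221913583/ 853245058161097470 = 109.17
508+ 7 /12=6103 /12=508.58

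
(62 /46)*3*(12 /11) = 4.41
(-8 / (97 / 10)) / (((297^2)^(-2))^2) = -4843302352113267020880 / 97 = -49930952083641928050.31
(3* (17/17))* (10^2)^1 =300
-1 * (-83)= 83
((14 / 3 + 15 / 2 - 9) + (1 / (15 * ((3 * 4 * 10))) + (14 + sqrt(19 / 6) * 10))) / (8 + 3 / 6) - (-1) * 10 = 10 * sqrt(114) / 51 + 183901 / 15300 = 14.11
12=12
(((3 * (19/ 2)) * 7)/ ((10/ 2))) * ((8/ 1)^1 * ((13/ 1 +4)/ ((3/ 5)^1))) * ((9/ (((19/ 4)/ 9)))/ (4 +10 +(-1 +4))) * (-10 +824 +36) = 7711200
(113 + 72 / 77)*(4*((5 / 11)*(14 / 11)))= 350920 / 1331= 263.65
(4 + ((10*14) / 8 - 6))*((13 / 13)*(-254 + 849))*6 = 55335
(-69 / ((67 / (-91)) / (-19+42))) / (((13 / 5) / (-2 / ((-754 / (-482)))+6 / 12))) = -32604915 / 50518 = -645.41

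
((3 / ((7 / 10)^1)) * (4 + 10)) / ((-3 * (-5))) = 4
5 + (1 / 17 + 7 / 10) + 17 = 3869 / 170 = 22.76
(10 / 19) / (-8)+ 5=375 / 76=4.93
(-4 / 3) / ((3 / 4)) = -16 / 9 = -1.78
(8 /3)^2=7.11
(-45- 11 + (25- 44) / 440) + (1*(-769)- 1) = -363459 / 440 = -826.04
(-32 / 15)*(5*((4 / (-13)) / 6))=64 / 117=0.55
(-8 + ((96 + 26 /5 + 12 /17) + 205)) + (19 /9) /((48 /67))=11084029 /36720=301.85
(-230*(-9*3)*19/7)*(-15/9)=-196650/7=-28092.86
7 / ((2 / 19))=133 / 2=66.50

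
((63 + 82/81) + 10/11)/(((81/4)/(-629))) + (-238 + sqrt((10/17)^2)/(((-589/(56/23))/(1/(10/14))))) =-37473093422746/16620909129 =-2254.58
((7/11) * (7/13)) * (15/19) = 0.27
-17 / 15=-1.13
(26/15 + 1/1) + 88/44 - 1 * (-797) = 12026/15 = 801.73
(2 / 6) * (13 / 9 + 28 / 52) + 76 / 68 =10613 / 5967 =1.78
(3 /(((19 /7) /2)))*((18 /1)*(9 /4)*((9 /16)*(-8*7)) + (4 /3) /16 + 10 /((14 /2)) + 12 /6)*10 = -534340 /19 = -28123.16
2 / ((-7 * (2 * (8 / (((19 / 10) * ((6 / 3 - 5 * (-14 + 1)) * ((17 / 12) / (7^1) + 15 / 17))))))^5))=-29812548785258002760556847203157 / 2179259735632331459788800000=-13680.13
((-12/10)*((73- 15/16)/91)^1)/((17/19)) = -65721/61880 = -1.06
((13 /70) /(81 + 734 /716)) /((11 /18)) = 41886 /11305525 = 0.00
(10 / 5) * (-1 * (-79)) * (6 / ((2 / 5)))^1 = 2370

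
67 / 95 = 0.71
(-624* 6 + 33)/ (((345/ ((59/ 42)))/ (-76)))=2773354/ 2415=1148.39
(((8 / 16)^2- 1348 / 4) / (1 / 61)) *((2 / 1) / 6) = -6847.25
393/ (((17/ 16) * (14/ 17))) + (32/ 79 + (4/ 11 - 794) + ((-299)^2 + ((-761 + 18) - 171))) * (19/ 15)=111527.92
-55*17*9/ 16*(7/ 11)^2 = -37485/ 176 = -212.98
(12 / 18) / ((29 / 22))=44 / 87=0.51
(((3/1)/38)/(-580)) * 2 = -3/11020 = -0.00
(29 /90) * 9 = 29 /10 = 2.90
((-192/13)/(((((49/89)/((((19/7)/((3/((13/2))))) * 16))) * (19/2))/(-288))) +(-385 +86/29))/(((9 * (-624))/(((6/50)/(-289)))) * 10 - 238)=757367775/1345349276614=0.00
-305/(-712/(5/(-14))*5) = -305/9968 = -0.03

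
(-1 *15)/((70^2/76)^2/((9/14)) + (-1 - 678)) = -48735/18802679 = -0.00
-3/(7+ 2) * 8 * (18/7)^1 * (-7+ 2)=240/7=34.29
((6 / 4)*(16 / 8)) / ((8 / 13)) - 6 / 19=693 / 152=4.56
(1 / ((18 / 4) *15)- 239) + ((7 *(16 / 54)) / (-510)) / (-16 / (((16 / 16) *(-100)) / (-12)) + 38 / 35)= -120112699 / 502605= -238.98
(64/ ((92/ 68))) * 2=2176/ 23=94.61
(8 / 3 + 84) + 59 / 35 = 9277 / 105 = 88.35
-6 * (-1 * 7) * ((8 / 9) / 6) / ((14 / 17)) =68 / 9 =7.56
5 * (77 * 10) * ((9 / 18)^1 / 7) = 275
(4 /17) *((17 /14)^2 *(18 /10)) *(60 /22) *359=329562 /539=611.43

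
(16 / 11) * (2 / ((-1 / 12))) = -384 / 11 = -34.91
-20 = -20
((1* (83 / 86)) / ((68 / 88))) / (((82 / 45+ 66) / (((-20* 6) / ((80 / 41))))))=-5053455 / 4462024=-1.13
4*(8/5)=6.40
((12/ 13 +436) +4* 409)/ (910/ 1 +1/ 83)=2236684/ 981903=2.28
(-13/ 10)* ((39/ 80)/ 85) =-507/ 68000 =-0.01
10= 10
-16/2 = -8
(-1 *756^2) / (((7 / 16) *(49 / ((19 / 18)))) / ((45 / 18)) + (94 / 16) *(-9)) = 48263040 / 3779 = 12771.38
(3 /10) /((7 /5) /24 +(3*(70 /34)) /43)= 1.49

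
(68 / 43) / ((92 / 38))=646 / 989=0.65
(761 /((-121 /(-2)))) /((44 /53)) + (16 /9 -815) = -19120181 /23958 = -798.07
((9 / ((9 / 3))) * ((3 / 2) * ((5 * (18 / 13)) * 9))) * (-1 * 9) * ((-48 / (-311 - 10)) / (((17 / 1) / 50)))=-26244000 / 23647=-1109.82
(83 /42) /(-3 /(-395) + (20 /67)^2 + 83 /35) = 147171865 /183807852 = 0.80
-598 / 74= -299 / 37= -8.08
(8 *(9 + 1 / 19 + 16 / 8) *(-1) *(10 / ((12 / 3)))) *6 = -25200 / 19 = -1326.32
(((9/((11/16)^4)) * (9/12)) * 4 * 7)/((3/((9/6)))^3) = 1548288/14641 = 105.75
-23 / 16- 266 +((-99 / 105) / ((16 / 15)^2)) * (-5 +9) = -121297 / 448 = -270.75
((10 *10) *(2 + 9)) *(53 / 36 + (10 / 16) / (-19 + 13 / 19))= 3303025 / 2088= 1581.91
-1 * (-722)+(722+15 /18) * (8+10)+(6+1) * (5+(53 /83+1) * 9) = 13871.23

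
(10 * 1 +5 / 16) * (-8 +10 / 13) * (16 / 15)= -1034 / 13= -79.54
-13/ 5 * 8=-104/ 5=-20.80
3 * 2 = 6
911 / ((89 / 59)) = 53749 / 89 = 603.92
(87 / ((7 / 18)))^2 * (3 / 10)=3678534 / 245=15014.42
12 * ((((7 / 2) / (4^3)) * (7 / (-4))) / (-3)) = 49 / 128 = 0.38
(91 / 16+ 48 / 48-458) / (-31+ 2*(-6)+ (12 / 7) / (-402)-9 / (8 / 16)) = 7.40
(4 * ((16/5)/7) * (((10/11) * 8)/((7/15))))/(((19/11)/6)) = 92160/931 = 98.99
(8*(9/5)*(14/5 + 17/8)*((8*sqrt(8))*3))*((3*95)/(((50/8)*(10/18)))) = 174633408*sqrt(2)/625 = 395150.29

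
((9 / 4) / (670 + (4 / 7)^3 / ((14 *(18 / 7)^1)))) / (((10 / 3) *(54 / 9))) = 27783 / 165464480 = 0.00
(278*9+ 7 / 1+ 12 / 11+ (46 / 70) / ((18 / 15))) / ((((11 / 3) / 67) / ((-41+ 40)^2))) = 77714305 / 1694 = 45876.21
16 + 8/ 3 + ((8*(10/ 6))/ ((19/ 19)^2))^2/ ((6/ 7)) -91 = 3647/ 27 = 135.07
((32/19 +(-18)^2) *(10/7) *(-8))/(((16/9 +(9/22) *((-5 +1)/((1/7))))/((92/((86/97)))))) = 39913.47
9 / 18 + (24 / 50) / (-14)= 163 / 350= 0.47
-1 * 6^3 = -216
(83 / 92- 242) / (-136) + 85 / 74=1352457 / 462944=2.92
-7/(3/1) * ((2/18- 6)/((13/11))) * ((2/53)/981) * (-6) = -308/114777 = -0.00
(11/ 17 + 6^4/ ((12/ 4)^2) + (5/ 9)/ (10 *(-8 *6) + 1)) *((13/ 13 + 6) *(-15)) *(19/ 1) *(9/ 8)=-2643540585/ 8143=-324639.64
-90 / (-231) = 30 / 77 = 0.39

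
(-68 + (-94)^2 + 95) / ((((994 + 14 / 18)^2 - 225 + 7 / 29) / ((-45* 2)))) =-1873726830 / 2324002103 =-0.81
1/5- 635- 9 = -3219/5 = -643.80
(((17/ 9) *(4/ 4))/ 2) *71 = 67.06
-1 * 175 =-175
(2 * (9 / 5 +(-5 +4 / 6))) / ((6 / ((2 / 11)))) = -76 / 495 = -0.15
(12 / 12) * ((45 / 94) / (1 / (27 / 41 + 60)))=111915 / 3854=29.04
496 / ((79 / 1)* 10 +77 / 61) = 976 / 1557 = 0.63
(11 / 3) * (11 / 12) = 121 / 36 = 3.36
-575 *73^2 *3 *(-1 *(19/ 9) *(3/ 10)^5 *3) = 565891839/ 4000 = 141472.96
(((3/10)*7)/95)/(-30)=-7/9500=-0.00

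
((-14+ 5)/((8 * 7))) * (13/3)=-39/56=-0.70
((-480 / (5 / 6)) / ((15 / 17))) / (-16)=204 / 5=40.80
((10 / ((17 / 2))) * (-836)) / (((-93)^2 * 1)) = -16720 / 147033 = -0.11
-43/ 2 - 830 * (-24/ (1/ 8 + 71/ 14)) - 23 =735047/ 194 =3788.90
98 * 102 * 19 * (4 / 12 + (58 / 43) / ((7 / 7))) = 13737836 / 43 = 319484.56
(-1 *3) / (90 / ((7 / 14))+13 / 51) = -153 / 9193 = -0.02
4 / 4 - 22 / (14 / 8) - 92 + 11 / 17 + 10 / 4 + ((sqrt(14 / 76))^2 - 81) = -409784 / 2261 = -181.24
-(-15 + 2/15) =223/15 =14.87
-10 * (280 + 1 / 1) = -2810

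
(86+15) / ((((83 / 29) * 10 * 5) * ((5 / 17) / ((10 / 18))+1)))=49793 / 107900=0.46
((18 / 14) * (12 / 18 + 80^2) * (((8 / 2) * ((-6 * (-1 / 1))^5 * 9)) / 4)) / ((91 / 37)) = 149165437248 / 637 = 234168661.30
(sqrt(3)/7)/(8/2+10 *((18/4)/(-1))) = -sqrt(3)/287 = -0.01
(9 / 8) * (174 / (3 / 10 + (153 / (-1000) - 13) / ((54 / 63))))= -1174500 / 90271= -13.01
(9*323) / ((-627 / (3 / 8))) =-153 / 88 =-1.74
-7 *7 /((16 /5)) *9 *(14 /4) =-15435 /32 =-482.34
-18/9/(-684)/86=1/29412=0.00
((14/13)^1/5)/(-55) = -0.00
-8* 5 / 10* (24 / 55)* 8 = -768 / 55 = -13.96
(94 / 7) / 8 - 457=-12749 / 28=-455.32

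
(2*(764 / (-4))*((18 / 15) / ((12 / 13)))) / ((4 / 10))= -2483 / 2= -1241.50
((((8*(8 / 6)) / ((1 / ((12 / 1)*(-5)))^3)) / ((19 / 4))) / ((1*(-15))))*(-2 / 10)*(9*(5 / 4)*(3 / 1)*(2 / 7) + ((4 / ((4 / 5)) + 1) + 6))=-139972.33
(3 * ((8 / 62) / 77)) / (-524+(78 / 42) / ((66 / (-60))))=-6 / 627409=-0.00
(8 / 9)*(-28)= -224 / 9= -24.89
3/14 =0.21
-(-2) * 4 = 8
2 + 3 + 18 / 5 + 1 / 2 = 91 / 10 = 9.10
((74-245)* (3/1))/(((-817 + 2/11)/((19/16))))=35739/47920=0.75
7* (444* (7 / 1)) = 21756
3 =3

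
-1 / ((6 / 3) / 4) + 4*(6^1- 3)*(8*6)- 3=571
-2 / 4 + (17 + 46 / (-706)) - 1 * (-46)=44079 / 706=62.43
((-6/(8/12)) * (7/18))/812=-1/232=-0.00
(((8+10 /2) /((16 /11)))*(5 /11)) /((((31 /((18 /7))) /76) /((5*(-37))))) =-2056275 /434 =-4737.96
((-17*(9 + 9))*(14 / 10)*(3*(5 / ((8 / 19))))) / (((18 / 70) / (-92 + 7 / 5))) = 21508893 / 4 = 5377223.25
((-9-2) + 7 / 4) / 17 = -37 / 68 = -0.54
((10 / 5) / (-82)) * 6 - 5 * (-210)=43044 / 41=1049.85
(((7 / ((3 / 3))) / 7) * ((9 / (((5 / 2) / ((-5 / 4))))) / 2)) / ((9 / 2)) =-1 / 2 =-0.50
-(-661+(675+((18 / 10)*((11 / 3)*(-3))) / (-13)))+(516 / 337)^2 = -97284481 / 7381985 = -13.18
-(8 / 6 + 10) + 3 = -25 / 3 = -8.33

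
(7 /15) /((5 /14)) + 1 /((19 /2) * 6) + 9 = 4904 /475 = 10.32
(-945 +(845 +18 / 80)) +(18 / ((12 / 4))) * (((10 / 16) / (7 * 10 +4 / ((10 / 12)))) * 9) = -371471 / 3740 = -99.32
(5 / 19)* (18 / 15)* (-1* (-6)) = 36 / 19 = 1.89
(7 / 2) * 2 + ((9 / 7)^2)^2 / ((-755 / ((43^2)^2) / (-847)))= 2714122969436 / 258965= 10480655.57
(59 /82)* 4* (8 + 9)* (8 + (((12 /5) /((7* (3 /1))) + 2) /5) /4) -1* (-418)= 5844661 /7175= 814.59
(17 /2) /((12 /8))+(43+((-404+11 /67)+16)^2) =2026316069 /13467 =150465.29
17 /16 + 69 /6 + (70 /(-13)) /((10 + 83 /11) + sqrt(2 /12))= 8470 * sqrt(6) /2903849 + 569407089 /46461584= 12.26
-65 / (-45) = 13 / 9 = 1.44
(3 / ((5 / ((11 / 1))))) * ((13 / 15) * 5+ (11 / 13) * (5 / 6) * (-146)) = -42306 / 65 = -650.86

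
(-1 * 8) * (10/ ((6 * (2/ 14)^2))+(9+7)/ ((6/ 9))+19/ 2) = -2764/ 3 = -921.33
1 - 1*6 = -5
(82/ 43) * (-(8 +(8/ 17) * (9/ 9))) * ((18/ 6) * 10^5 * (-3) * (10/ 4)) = 26568000000/ 731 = 36344733.24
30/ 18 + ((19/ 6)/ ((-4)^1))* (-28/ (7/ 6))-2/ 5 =304/ 15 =20.27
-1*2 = -2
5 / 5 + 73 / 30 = 103 / 30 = 3.43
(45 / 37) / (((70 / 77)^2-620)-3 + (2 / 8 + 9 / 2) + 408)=-7260 / 1250119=-0.01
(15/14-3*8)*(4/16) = -321/56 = -5.73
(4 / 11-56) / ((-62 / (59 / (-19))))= -18054 / 6479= -2.79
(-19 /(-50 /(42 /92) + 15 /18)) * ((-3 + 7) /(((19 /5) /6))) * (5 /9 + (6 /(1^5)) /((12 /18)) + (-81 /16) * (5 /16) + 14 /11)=1640359 /160688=10.21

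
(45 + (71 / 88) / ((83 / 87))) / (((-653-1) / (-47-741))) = 21988943 / 398068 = 55.24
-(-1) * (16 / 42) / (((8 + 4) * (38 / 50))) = 50 / 1197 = 0.04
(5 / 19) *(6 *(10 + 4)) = 420 / 19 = 22.11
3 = 3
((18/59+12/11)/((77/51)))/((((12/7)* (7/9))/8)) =277236/49973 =5.55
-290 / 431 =-0.67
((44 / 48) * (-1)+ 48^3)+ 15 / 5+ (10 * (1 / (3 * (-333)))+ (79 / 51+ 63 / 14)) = 7513287511 / 67932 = 110600.12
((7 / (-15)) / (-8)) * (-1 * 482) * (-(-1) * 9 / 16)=-5061 / 320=-15.82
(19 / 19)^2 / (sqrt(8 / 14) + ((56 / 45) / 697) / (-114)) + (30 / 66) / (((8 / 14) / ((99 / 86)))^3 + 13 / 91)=3196246718025 *sqrt(7) / 6392493433306 + 96706186456143398526 / 56415183271207793891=3.04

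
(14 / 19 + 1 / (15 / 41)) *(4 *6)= 7912 / 95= 83.28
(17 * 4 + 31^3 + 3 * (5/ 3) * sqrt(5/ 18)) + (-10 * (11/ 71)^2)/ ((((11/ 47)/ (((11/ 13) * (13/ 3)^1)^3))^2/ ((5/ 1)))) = -85940401799/ 3674889 + 5 * sqrt(10)/ 6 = -23383.21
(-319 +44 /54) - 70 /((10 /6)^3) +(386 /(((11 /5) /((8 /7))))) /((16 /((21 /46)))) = -111886261 /341550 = -327.58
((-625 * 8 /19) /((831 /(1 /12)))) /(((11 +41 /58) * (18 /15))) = -181250 /96486579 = -0.00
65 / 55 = 13 / 11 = 1.18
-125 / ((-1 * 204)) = 125 / 204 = 0.61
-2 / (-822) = 1 / 411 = 0.00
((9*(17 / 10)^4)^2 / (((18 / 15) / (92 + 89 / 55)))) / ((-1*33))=-323263575573381 / 24200000000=-13358.00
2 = 2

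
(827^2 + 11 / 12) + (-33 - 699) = 683197.92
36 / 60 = 3 / 5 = 0.60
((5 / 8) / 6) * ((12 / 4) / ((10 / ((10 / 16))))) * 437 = 2185 / 256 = 8.54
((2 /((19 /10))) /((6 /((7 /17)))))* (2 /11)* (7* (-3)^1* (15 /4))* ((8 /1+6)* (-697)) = 2109450 /209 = 10093.06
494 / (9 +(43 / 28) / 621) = 8589672 / 156535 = 54.87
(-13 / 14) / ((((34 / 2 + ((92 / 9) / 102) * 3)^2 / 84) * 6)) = -0.04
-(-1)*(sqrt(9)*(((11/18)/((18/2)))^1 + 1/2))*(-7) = -322/27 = -11.93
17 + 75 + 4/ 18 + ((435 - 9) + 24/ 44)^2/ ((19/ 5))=992577050/ 20691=47971.44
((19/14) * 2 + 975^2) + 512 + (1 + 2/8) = 26631947/28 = 951140.96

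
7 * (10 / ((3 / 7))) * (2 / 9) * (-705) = -230300 / 9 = -25588.89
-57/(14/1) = -57/14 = -4.07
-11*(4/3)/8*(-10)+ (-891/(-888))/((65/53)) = 19.15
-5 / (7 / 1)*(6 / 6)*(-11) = 55 / 7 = 7.86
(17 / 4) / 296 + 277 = 327985 / 1184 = 277.01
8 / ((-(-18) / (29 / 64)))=29 / 144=0.20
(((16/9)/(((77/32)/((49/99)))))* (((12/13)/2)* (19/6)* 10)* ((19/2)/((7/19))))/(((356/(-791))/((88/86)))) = -13889200640/44328141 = -313.33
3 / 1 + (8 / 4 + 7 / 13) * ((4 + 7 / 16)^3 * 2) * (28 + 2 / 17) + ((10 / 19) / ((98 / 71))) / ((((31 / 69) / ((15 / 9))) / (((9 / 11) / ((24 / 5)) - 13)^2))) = 10044256871170589 / 790294529024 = 12709.51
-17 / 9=-1.89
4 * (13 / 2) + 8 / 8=27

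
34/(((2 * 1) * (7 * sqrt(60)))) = 17 * sqrt(15)/210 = 0.31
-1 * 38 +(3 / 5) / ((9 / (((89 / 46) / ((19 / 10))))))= -49729 / 1311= -37.93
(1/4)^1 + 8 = 33/4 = 8.25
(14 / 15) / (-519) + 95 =739561 / 7785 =95.00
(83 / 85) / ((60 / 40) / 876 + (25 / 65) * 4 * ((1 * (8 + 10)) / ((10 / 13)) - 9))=630136 / 14297425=0.04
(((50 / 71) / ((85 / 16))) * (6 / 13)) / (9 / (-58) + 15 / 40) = 74240 / 266747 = 0.28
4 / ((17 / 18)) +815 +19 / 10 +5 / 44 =3071471 / 3740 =821.25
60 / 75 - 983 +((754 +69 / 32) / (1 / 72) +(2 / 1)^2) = 1069301 / 20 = 53465.05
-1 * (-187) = 187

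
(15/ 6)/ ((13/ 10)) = 25/ 13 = 1.92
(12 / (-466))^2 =36 / 54289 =0.00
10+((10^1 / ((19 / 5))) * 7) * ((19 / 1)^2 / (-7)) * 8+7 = -7583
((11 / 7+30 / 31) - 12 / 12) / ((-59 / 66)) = -22044 / 12803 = -1.72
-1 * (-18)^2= -324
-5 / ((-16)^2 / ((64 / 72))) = -5 / 288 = -0.02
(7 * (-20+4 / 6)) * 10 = -4060 / 3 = -1353.33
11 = 11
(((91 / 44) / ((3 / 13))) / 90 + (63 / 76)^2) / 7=964013 / 8577360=0.11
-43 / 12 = -3.58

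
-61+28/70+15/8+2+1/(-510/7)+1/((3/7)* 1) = -110987/2040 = -54.41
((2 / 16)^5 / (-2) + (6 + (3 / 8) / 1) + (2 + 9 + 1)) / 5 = 1204223 / 327680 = 3.67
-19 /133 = -1 /7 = -0.14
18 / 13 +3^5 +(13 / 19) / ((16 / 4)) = 241621 / 988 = 244.56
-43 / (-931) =43 / 931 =0.05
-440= -440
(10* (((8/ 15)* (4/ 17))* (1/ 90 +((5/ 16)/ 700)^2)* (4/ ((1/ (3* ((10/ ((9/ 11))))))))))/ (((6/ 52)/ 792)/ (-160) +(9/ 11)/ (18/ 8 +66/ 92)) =50514088768/ 6810509349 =7.42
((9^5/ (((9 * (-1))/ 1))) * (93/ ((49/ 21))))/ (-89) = 1830519/ 623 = 2938.23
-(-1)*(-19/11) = -19/11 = -1.73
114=114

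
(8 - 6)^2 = 4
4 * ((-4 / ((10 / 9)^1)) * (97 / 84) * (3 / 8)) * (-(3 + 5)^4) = 893952 / 35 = 25541.49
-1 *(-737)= 737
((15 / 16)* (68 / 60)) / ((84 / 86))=731 / 672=1.09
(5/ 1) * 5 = 25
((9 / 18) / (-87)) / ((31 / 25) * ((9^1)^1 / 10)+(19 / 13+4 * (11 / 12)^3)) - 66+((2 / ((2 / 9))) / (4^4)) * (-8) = -244336375263 / 3686300896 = -66.28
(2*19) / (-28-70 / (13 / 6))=-247 / 392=-0.63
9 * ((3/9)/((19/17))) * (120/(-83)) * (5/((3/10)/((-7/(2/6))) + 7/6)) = -3213000/190817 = -16.84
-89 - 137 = -226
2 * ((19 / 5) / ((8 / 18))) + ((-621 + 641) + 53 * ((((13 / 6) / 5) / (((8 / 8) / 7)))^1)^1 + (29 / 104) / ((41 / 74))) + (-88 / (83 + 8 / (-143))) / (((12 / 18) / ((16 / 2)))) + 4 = 71932677211 / 379314780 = 189.64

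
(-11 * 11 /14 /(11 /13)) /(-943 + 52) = 13 /1134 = 0.01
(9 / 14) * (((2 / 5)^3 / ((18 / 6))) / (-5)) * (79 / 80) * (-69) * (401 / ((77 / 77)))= 6557553 / 87500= 74.94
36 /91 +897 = 81663 /91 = 897.40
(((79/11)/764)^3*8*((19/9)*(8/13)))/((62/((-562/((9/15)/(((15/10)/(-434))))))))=13161676105/29197484595315036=0.00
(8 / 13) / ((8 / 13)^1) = 1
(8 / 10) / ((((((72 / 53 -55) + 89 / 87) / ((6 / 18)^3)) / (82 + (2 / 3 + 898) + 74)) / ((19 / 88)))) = -23099573 / 180148320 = -0.13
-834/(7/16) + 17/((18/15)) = -79469/42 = -1892.12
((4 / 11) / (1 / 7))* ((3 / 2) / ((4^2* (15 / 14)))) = 49 / 220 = 0.22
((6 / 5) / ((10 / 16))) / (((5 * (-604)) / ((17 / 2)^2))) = -867 / 18875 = -0.05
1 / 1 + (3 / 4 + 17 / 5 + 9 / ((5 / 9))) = 427 / 20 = 21.35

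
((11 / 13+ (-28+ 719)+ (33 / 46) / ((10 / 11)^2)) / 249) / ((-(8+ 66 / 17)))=-234737751 / 1002606800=-0.23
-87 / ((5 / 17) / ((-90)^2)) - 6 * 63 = -2396358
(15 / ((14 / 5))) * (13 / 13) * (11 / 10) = 165 / 28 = 5.89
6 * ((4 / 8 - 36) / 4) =-213 / 4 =-53.25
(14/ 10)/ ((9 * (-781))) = -7/ 35145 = -0.00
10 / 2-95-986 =-1076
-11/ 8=-1.38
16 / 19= 0.84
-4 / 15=-0.27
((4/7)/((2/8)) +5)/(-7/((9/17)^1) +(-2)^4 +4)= 459/427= 1.07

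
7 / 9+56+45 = 916 / 9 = 101.78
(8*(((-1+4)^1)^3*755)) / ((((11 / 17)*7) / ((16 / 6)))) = 96012.47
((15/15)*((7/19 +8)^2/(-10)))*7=-176967/3610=-49.02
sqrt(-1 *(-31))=sqrt(31)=5.57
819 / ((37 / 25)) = 20475 / 37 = 553.38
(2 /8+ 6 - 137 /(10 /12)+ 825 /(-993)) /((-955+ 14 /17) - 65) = 17891701 /114698120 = 0.16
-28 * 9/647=-0.39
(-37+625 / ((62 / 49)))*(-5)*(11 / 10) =-311641 / 124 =-2513.23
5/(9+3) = 5/12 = 0.42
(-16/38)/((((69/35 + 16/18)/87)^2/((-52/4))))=78107538600/15424219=5063.95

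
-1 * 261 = -261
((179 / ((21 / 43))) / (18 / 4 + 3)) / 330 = 7697 / 51975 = 0.15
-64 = -64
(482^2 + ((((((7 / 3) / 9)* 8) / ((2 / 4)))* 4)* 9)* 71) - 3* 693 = 722543 / 3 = 240847.67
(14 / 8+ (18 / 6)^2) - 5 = 23 / 4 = 5.75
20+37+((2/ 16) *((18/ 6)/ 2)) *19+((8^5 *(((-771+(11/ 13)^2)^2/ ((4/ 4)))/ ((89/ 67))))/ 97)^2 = 22147251514720641715959275202542617/ 972725459410476304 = 22768244935362400.84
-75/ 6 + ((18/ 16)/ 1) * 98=391/ 4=97.75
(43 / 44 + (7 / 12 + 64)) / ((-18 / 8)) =-8654 / 297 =-29.14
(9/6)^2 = 9/4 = 2.25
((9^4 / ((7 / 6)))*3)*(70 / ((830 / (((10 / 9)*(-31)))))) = -4067820 / 83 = -49009.88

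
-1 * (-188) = 188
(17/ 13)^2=289/ 169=1.71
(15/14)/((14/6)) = 45/98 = 0.46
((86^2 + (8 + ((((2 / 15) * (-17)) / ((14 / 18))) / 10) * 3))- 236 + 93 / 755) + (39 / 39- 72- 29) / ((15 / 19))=558142156 / 79275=7040.58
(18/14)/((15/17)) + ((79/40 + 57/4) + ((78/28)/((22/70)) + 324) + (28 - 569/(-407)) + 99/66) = 43469337/113960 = 381.44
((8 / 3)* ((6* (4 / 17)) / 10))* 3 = 1.13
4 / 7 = 0.57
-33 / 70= -0.47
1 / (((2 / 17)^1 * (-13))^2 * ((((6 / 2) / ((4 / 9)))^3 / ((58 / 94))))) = 134096 / 156342069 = 0.00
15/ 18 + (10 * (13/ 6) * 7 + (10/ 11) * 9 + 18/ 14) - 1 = 24789/ 154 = 160.97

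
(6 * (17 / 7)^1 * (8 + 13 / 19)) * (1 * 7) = 16830 / 19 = 885.79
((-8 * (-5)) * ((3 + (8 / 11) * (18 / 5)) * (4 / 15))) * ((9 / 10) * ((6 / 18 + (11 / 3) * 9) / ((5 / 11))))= 19776 / 5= 3955.20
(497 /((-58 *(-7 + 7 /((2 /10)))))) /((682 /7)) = -497 /158224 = -0.00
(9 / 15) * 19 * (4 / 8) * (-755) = -8607 / 2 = -4303.50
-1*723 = -723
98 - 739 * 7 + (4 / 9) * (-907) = -49303 / 9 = -5478.11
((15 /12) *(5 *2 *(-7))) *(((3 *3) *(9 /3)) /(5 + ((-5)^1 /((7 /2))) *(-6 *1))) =-6615 /38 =-174.08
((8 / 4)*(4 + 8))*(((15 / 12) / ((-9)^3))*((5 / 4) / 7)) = -25 / 3402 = -0.01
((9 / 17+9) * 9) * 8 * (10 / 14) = 490.08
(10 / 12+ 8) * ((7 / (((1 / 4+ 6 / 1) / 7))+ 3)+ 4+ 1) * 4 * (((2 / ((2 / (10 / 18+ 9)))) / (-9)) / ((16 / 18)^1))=-50138 / 75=-668.51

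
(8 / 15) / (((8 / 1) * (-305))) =-0.00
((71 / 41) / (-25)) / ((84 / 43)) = -3053 / 86100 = -0.04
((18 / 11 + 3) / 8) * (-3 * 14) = -1071 / 44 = -24.34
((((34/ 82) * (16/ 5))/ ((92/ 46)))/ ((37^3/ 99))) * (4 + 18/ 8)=16830/ 2076773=0.01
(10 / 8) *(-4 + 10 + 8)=35 / 2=17.50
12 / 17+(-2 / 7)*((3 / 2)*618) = -31434 / 119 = -264.15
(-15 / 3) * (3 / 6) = -5 / 2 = -2.50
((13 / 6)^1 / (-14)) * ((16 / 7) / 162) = -26 / 11907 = -0.00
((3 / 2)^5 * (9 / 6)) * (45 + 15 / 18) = 66825 / 128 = 522.07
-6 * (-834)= 5004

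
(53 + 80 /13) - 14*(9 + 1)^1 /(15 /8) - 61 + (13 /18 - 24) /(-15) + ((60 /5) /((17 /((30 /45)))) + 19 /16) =-73.30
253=253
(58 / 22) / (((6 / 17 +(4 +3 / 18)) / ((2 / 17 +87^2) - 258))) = 1966026 / 461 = 4264.70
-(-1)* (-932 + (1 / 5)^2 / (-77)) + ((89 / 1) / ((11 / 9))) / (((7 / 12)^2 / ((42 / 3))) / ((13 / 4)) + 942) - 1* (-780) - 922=-1822779624469 / 1697309075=-1073.92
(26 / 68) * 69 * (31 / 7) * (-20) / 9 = -92690 / 357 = -259.64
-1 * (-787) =787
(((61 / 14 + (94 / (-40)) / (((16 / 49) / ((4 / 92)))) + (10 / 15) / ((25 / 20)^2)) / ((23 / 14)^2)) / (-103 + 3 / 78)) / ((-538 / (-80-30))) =-3458568113 / 1051393784520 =-0.00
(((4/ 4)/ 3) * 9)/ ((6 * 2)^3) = 1/ 576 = 0.00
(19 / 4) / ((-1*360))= -19 / 1440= -0.01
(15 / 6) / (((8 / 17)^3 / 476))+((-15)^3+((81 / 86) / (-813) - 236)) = 23292234351 / 2983168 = 7807.89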